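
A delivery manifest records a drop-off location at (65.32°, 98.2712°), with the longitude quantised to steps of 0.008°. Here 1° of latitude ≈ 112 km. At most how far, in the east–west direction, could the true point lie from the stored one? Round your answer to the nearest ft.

614 ft

With a 0.008° grid the true value lies within half a step, ±0.008°/2 = ±0.004°, of the stored one.
One degree of longitude at 65.32° is 112000 × cos 65.32° ≈ 112000 × 0.4175 = 46765.6 m.
East–west error: 0.004° × 46765.6 m/° ≈ 187.062 m.
In feet: 187.062 m ÷ 0.3048 ≈ 613.72 ft.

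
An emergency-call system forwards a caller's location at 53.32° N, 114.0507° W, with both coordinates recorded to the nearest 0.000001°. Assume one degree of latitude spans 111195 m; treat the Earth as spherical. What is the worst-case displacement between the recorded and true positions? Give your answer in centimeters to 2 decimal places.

Rounding to 6 decimal places leaves each coordinate within ±5e-07° of the true value.
N–S: 5e-07° × 111195 m/° = 0.0555975 m.
Longitude error → 5e-07 × 111195 × cos 53.32° = 5e-07 × 111195 × 0.5973 ≈ 0.0332109 m.
The two errors are perpendicular, so the maximum displacement is √(0.0555975² + 0.0332109²) ≈ 0.0647615 m.
That is 0.0647615 m = 6.4761 cm.

6.48 centimeters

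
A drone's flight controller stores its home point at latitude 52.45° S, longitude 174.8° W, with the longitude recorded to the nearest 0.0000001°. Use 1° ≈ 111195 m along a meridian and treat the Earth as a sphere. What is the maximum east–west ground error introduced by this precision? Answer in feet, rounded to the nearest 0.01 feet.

Rounding to 7 decimal places leaves the longitude within ±5e-08° of the true value.
Parallels shrink by cos φ, so at 52.45° a degree of longitude is 111195 × 0.6095 ≈ 67768.2 m.
Maximum E–W displacement: 5e-08 × 67768.2 = 0.00338841 m.
In feet: 0.00338841 m ÷ 0.3048 ≈ 0.011117 ft.

0.01 feet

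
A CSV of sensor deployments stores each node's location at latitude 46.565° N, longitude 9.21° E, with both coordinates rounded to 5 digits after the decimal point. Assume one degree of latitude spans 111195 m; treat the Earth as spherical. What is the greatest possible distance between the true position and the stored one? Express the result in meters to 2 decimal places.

0.67 meters

Rounding to 5 decimal places leaves each coordinate within ±5e-06° of the true value.
Latitude error → 5e-06 × 111195 = 0.555975 m along the meridian.
East–west component at 46.565°: 5e-06° × 111195 × cos 46.565° ≈ 5e-06 × 76450 ≈ 0.38225 m.
The two errors are perpendicular, so the maximum displacement is √(0.555975² + 0.38225²) ≈ 0.674702 m.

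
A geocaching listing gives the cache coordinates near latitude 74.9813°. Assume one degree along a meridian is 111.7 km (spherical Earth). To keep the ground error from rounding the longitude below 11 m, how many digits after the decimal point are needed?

4 decimal places

At 74.9813° one degree of longitude covers 111700 × cos 74.9813° ≈ 111700 × 0.2591 ≈ 28945.3 m.
N decimal places → at most half a unit in the last place, 0.5 × 10⁻ᴺ° = 28945.3/2 × 10⁻ᴺ m.
Need 0.5 × 28945.3 × 10⁻ᴺ ≤ 11 → 10⁻ᴺ ≤ 7.601e-04, so N ≥ 3.12.
N = 3 would give 14.5 m (too coarse); N = 4 gives 1.45 m ≤ 11 m.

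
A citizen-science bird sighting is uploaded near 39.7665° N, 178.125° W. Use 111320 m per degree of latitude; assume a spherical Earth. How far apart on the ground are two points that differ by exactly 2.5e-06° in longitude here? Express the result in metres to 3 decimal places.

0.214 metres

2.5e-06° of longitude at 39.7665° is 2.5e-06 × 111320 × cos 39.7665° ≈ 2.5e-06 × 85567 = 0.213917 m.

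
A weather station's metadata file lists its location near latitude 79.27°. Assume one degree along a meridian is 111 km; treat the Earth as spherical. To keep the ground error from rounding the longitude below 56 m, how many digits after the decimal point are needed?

At 79.27° one degree of longitude covers 111000 × cos 79.27° ≈ 111000 × 0.1862 ≈ 20666.1 m.
N decimal places → at most half a unit in the last place, 0.5 × 10⁻ᴺ° = 20666.1/2 × 10⁻ᴺ m.
Need 0.5 × 20666.1 × 10⁻ᴺ ≤ 56 → 10⁻ᴺ ≤ 5.420e-03, so N ≥ 2.27.
So 3 decimal places suffice (10.3 m); 2 would allow up to 103 m.

3 decimal places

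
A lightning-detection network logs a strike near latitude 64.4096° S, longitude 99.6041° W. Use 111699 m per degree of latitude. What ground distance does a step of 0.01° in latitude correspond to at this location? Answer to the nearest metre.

0.01° × 111699 m/° = 1116.99 m.

1117 metres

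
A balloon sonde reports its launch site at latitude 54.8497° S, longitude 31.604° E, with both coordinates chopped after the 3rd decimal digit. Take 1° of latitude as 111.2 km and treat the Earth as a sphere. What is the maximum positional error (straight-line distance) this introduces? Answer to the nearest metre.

128 metres

Truncating at 3 decimal places can drop up to a full unit in the last place, so each coordinate may be off by as much as 0.001°.
N–S: 0.001° × 111200 m/° = 111.2 m.
East–west component at 54.8497°: 0.001° × 111200 × cos 54.8497° ≈ 0.001 × 64020.4 ≈ 64.0204 m.
Combining orthogonally: (111.2² + 64.0204²)^½ ≈ 128.312 m.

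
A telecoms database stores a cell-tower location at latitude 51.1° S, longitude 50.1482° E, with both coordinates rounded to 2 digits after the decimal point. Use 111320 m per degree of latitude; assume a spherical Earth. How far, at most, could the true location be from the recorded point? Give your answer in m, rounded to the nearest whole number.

657 m

Rounding to 2 decimal places leaves each coordinate within ±0.005° of the true value.
N–S: 0.005° × 111320 m/° = 556.6 m.
E–W at 51.1°: 0.005° × 111320 × cos 51.1° = 0.005 × 111320 × 0.6280 ≈ 349.524 m.
The two errors are perpendicular, so the maximum displacement is √(556.6² + 349.524²) ≈ 657.245 m.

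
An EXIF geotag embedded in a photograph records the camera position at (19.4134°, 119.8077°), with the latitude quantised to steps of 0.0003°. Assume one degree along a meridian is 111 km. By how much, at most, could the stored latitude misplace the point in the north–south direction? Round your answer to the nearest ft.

With a 0.0003° grid the true value lies within half a step, ±0.0003°/2 = ±0.00015°, of the stored one.
So the N–S error is at most 0.00015 × 111000 = 16.65 m.
In feet: 16.65 m ÷ 0.3048 ≈ 54.626 ft.

55 ft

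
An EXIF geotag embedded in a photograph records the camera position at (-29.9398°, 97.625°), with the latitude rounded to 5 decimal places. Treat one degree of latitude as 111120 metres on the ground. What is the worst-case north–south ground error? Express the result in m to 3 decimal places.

0.556 m

Rounding to 5 decimal places leaves the latitude within ±5e-06° of the true value.
North–south distance: 5e-06° × 111120 m/° = 0.5556 m.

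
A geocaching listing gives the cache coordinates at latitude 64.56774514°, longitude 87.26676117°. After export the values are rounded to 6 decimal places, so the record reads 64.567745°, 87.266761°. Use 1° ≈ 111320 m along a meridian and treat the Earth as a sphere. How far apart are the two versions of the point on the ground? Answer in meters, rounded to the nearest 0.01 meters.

Δlat = 64.56774514 − 64.567745 = +0.00000014°; Δlon = 87.26676117 − 87.266761 = +0.00000017°.
N–S: 0.00000014° × 111320 m/° = 0.0155848 m.
East–west at this latitude: 0.00000017° × 111320 × cos 64.5677° ≈ 0.00000017 × 47805.7 = 0.00812696 m.
Combined displacement = (0.0155848² + 0.00812696²)^½ ≈ 0.0175765 m.

0.02 meters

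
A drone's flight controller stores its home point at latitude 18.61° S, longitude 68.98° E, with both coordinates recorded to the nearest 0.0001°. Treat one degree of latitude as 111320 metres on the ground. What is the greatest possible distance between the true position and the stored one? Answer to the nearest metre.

Rounding to 4 decimal places leaves each coordinate within ±5e-05° of the true value.
North–south component: 5e-05° × 111320 = 5.566 m.
East–west component at 18.61°: 5e-05° × 111320 × cos 18.61° ≈ 5e-05 × 105499 ≈ 5.27497 m.
Combining orthogonally: (5.566² + 5.27497²)^½ ≈ 7.66848 m.

8 metres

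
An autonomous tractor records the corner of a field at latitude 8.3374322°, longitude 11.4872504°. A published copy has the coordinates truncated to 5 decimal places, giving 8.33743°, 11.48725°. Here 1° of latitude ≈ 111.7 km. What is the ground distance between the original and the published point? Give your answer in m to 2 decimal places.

0.25 m

The latitude changed by +0.0000022° and the longitude by +0.0000004°.
N–S: 0.0000022° × 111700 m/° = 0.24574 m.
E–W at 8.33743°: 0.0000004° × 111700 × cos 8.33743° = 0.0000004 × 111700 × 0.9894 ≈ 0.0442078 m.
Hypotenuse of the two orthogonal shifts: √(0.24574² + 0.0442078²) = 0.249685 m.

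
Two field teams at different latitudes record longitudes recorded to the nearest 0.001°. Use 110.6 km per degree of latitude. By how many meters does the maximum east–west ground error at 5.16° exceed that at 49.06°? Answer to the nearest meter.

Rounding to 3 decimal places leaves the longitude within ±0.0005° of the true value.
Error at 5.16° = 0.0005° × 110600 × cos 5.16° ≈ 55.3 × 0.9959 = 55.076 m.
At 49.06°: 0.0005° × 110600 × cos 49.06° = 0.0005 × 110600 × 0.6553 ≈ 36.236 m.
So the lower-latitude error exceeds the higher by 55.076 − 36.236 = 18.84 m.

19 meters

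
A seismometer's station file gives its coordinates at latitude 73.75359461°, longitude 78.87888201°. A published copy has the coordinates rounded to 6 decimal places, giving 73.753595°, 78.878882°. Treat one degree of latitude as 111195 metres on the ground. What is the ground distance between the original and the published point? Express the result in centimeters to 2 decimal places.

The latitude changed by -0.00000039° and the longitude by +0.00000001°.
N–S: -0.00000039° × 111195 m/° = -0.0433661 m.
East–west at this latitude: 0.00000001° × 111195 × cos 73.7536° ≈ 0.00000001 × 31108.9 = 0.000311089 m.
Combined displacement = (0.0433661² + 0.000311089²)^½ ≈ 0.0433672 m.
That is 0.0433672 m = 4.3367 cm.

4.34 centimeters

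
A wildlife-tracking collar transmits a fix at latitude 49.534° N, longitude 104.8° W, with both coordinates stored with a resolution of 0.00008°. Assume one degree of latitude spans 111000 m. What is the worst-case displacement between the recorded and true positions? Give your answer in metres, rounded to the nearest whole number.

5 metres

With a 0.00008° grid the true value lies within half a step, ±0.00008°/2 = ±4e-05°, of the stored one.
North–south component: 4e-05° × 111000 = 4.44 m.
East–west component at 49.534°: 4e-05° × 111000 × cos 49.534° ≈ 4e-05 × 72038.6 ≈ 2.88155 m.
Worst case both components are at the extreme and orthogonal: √(4.44² + 2.88155²) ≈ 5.2931 m.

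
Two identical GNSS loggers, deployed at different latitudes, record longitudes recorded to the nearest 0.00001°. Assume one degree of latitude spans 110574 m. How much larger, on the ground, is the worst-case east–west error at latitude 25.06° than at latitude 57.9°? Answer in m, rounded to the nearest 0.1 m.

0.2 m

Rounding to 5 decimal places leaves the longitude within ±5e-06° of the true value.
At 25.06°: 5e-06° × 110574 × cos 25.06° = 5e-06 × 110574 × 0.9059 ≈ 0.50083 m.
Error at 57.9° = 5e-06° × 110574 × cos 57.9° ≈ 0.55287 × 0.5314 = 0.29379 m.
Difference: 0.50083 − 0.29379 = 0.20703 m.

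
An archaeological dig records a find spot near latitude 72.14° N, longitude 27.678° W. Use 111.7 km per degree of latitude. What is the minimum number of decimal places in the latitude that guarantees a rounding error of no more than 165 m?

One degree of latitude covers 111700 m.
Rounding to N decimal places gives at most 0.5 × 10⁻ᴺ degrees of error, i.e. 0.5 × 10⁻ᴺ × 111700 m.
Need 0.5 × 111700 × 10⁻ᴺ ≤ 165 → 10⁻ᴺ ≤ 2.954e-03, so N ≥ 2.53.
At 2 places the error can reach 558 m, but 3 places keeps it to 55.9 m.

3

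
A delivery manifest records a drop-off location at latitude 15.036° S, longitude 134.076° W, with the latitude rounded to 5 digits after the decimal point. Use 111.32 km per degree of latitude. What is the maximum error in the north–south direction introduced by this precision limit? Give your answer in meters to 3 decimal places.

0.557 meters

Rounding to 5 decimal places leaves the latitude within ±5e-06° of the true value.
So the N–S error is at most 5e-06 × 111320 = 0.5566 m.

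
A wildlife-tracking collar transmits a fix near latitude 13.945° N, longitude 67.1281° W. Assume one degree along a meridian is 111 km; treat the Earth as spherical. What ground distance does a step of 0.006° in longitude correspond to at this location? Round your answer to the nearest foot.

2121 feet

0.006° of longitude at 13.945° is 0.006 × 111000 × cos 13.945° ≈ 0.006 × 107729 = 646.371 m.
Converting: 646.371 m × 3.2808 ft/m ≈ 2120.6 ft.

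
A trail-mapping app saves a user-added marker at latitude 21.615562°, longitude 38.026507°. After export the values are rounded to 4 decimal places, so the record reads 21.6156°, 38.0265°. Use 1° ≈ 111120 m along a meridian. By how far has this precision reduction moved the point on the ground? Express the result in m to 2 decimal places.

The latitude changed by -0.000038° and the longitude by +0.000007°.
N–S: -0.000038° × 111120 m/° = -4.22256 m.
E–W at 21.6156°: 0.000007° × 111120 × cos 21.6156° = 0.000007 × 111120 × 0.9297 ≈ 0.723139 m.
Distance: √(4.22256² + 0.723139²) ≈ 4.28403 m.

4.28 m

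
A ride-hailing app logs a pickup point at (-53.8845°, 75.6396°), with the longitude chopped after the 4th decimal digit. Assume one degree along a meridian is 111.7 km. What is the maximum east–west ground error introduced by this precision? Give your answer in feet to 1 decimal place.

Truncating at 4 decimal places can drop up to a full unit in the last place, so the longitude may be off by as much as 0.0001°.
Parallels shrink by cos φ, so at 53.8845° a degree of longitude is 111700 × 0.5894 ≈ 65837.6 m.
Maximum E–W displacement: 0.0001 × 65837.6 = 6.58376 m.
In feet: 6.58376 m ÷ 0.3048 ≈ 21.6 ft.

21.6 feet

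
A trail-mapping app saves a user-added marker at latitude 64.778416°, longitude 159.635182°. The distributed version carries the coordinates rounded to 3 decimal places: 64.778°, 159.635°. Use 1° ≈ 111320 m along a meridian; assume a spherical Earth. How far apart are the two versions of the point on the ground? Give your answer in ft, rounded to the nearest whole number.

155 ft

Δlat = 64.778416 − 64.778 = +0.000416°; Δlon = 159.635182 − 159.635 = +0.000182°.
North–south shift: 0.000416 × 111320 = 46.3091 m.
E–W at 64.778°: 0.000182° × 111320 × cos 64.778° = 0.000182 × 111320 × 0.4261 ≈ 8.63343 m.
Combined displacement = (46.3091² + 8.63343²)^½ ≈ 47.107 m.
In feet: 47.107 m ÷ 0.3048 ≈ 154.55 ft.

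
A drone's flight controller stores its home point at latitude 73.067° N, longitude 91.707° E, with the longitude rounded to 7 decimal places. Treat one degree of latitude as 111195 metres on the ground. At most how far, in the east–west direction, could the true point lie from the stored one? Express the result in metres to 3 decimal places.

Rounding to 7 decimal places leaves the longitude within ±5e-08° of the true value.
One degree of longitude at 73.067° is 111195 × cos 73.067° ≈ 111195 × 0.2913 = 32385.9 m.
Maximum E–W displacement: 5e-08 × 32385.9 = 0.0016193 m.

0.002 metres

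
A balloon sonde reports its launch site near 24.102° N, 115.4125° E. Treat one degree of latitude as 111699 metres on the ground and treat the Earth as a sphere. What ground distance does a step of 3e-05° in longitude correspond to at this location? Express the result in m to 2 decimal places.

3.06 m

At 24.102° a degree of longitude is 111699 × cos 24.102° ≈ 101961 m, so 3e-05° corresponds to 3.05883 m.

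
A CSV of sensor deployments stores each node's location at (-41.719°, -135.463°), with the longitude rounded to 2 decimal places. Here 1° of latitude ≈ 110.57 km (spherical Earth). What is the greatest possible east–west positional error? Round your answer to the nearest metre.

Rounding to 2 decimal places leaves the longitude within ±0.005° of the true value.
Parallels shrink by cos φ, so at 41.719° a degree of longitude is 110570 × 0.7464 ≈ 82531.4 m.
East–west error: 0.005° × 82531.4 m/° ≈ 412.657 m.

413 metres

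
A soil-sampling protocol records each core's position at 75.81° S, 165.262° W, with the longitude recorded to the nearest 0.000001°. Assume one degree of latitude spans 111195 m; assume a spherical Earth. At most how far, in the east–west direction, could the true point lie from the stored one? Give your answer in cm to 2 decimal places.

1.36 cm

Rounding to 6 decimal places leaves the longitude within ±5e-07° of the true value.
At latitude 75.81° a degree of longitude spans 111195 m × cos 75.81° = 111195 × 0.2451 ≈ 27258.1 m.
East–west error: 5e-07° × 27258.1 m/° ≈ 0.0136291 m.
That is 0.0136291 m = 1.3629 cm.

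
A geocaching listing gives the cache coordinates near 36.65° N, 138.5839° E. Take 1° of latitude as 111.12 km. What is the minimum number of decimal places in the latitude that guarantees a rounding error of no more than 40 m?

4 decimal places

One degree of latitude covers 111120 m.
N decimal places → at most half a unit in the last place, 0.5 × 10⁻ᴺ° = 111120/2 × 10⁻ᴺ m.
Need 0.5 × 111120 × 10⁻ᴺ ≤ 40 → 10⁻ᴺ ≤ 7.199e-04, so N ≥ 3.14.
At 3 places the error can reach 55.6 m, but 4 places keeps it to 5.56 m.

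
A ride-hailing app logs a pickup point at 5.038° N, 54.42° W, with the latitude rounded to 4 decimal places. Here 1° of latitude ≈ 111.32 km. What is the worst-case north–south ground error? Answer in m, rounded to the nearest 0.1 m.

5.6 m

Rounding to 4 decimal places leaves the latitude within ±5e-05° of the true value.
North–south distance: 5e-05° × 111320 m/° = 5.566 m.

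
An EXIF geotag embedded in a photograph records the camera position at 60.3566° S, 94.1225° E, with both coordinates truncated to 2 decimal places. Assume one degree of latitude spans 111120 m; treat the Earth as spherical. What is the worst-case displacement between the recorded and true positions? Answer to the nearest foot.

Truncating at 2 decimal places can drop up to a full unit in the last place, so each coordinate may be off by as much as 0.01°.
North–south component: 0.01° × 111120 = 1111.2 m.
Longitude error → 0.01 × 111120 × cos 60.3566° = 0.01 × 111120 × 0.4946 ≈ 549.6 m.
Combining orthogonally: (1111.2² + 549.6²)^½ ≈ 1239.69 m.
In feet: 1239.69 m ÷ 0.3048 ≈ 4067.2 ft.

4067 feet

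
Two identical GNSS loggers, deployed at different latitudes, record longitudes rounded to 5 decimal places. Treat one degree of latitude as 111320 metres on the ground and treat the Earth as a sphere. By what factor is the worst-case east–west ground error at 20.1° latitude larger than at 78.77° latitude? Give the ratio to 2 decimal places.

4.82

Rounding to 5 decimal places leaves the longitude within ±5e-06° of the true value.
Error at 20.1° = 5e-06° × 111320 × cos 20.1° ≈ 0.5566 × 0.9391 = 0.5227 m.
Error at 78.77° = 5e-06° × 111320 × cos 78.77° ≈ 0.5566 × 0.1947 = 0.1084 m.
Ratio: 0.5227 / 0.1084 = cos 20.1° / cos 78.77° ≈ 4.8221.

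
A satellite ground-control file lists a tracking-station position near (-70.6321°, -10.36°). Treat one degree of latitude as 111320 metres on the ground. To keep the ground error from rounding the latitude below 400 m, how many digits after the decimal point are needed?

3 decimal places

One degree of latitude covers 111320 m.
Rounding to N decimal places gives at most 0.5 × 10⁻ᴺ degrees of error, i.e. 0.5 × 10⁻ᴺ × 111320 m.
Need 0.5 × 111320 × 10⁻ᴺ ≤ 400 → 10⁻ᴺ ≤ 7.186e-03, so N ≥ 2.14.
So 3 decimal places suffice (55.7 m); 2 would allow up to 557 m.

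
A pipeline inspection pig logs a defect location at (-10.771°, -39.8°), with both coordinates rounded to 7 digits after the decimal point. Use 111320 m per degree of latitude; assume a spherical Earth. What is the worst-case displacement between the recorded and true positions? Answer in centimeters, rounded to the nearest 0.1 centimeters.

Rounding to 7 decimal places leaves each coordinate within ±5e-08° of the true value.
N–S: 5e-08° × 111320 m/° = 0.005566 m.
Longitude error → 5e-08 × 111320 × cos 10.771° = 5e-08 × 111320 × 0.9824 ≈ 0.00546794 m.
Combining orthogonally: (0.005566² + 0.00546794²)^½ ≈ 0.00780248 m.
That is 0.00780248 m = 0.78025 cm.

0.8 centimeters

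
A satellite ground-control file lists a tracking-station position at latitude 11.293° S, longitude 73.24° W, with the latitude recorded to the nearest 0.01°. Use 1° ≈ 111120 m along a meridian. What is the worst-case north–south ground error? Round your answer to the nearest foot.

1823 feet

Rounding to 2 decimal places leaves the latitude within ±0.005° of the true value.
Along the meridian that is 0.005° × 111120 m/° = 555.6 m.
In feet: 555.6 m ÷ 0.3048 ≈ 1822.8 ft.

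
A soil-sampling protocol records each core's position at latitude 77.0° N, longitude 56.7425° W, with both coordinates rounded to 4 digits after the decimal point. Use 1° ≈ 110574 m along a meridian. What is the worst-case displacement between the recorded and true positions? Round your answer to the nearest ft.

Rounding to 4 decimal places leaves each coordinate within ±5e-05° of the true value.
N–S: 5e-05° × 110574 m/° = 5.5287 m.
East–west component at 77°: 5e-05° × 110574 × cos 77° ≈ 5e-05 × 24873.7 ≈ 1.24369 m.
Worst case both components are at the extreme and orthogonal: √(5.5287² + 1.24369²) ≈ 5.66686 m.
Converting: 5.66686 m × 3.2808 ft/m ≈ 18.592 ft.

19 ft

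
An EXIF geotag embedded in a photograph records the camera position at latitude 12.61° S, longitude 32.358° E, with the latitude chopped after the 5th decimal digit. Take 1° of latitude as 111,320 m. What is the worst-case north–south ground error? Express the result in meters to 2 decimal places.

Truncating at 5 decimal places can drop up to a full unit in the last place, so the latitude may be off by as much as 1e-05°.
Along the meridian that is 1e-05° × 111320 m/° = 1.1132 m.

1.11 meters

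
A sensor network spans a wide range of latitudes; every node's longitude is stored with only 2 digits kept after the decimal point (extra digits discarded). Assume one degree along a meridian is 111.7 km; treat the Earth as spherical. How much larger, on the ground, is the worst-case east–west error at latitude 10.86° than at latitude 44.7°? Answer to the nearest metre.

Truncating at 2 decimal places can drop up to a full unit in the last place, so the longitude may be off by as much as 0.01°.
At 10.86°: 0.01° × 111700 × cos 10.86° = 0.01 × 111700 × 0.9821 ≈ 1097 m.
Error at 44.7° = 0.01° × 111700 × cos 44.7° ≈ 1117 × 0.7108 = 793.96 m.
Difference: 1097 − 793.96 = 303.03 m.

303 metres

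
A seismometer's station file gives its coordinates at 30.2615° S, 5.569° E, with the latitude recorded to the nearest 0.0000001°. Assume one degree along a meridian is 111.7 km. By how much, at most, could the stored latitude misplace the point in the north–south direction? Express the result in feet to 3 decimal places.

0.018 feet

Rounding to 7 decimal places leaves the latitude within ±5e-08° of the true value.
North–south distance: 5e-08° × 111700 m/° = 0.005585 m.
Converting: 0.005585 m × 3.2808 ft/m ≈ 0.018323 ft.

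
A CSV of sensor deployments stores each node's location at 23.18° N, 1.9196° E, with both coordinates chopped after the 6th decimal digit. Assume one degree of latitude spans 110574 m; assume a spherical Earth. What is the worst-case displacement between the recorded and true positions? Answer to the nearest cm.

Truncating at 6 decimal places can drop up to a full unit in the last place, so each coordinate may be off by as much as 1e-06°.
Latitude error → 1e-06 × 110574 = 0.110574 m along the meridian.
E–W at 23.18°: 1e-06° × 110574 × cos 23.18° = 1e-06 × 110574 × 0.9193 ≈ 0.101648 m.
Worst case both components are at the extreme and orthogonal: √(0.110574² + 0.101648²) ≈ 0.150196 m.
That is 0.150196 m = 15.02 cm.

15 cm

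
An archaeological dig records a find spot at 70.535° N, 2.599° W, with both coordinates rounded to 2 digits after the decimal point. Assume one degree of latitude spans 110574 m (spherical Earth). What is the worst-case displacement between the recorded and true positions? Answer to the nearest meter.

583 meters

Rounding to 2 decimal places leaves each coordinate within ±0.005° of the true value.
Latitude error → 0.005 × 110574 = 552.87 m along the meridian.
E–W at 70.535°: 0.005° × 110574 × cos 70.535° = 0.005 × 110574 × 0.3332 ≈ 184.233 m.
Combining orthogonally: (552.87² + 184.233²)^½ ≈ 582.758 m.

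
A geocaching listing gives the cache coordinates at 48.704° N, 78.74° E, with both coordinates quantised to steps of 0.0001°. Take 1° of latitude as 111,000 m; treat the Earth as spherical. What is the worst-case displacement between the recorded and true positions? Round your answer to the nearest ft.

22 ft

With a 0.0001° grid the true value lies within half a step, ±0.0001°/2 = ±5e-05°, of the stored one.
Latitude error → 5e-05 × 111000 = 5.55 m along the meridian.
Longitude error → 5e-05 × 111000 × cos 48.704° = 5e-05 × 111000 × 0.6599 ≈ 3.66272 m.
Worst case both components are at the extreme and orthogonal: √(5.55² + 3.66272²) ≈ 6.64966 m.
Converting: 6.64966 m × 3.2808 ft/m ≈ 21.816 ft.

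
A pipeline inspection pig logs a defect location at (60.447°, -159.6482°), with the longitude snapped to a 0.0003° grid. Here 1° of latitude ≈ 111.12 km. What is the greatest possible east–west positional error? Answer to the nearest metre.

With a 0.0003° grid the true value lies within half a step, ±0.0003°/2 = ±0.00015°, of the stored one.
Parallels shrink by cos φ, so at 60.447° a degree of longitude is 111120 × 0.4932 ≈ 54807.5 m.
East–west error: 0.00015° × 54807.5 m/° ≈ 8.22113 m.

8 metres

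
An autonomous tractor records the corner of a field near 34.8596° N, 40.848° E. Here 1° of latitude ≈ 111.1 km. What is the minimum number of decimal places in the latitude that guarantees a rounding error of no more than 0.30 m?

6 decimal places

One degree of latitude covers 111100 m.
Rounding to N decimal places gives at most 0.5 × 10⁻ᴺ degrees of error, i.e. 0.5 × 10⁻ᴺ × 111100 m.
Need 0.5 × 111100 × 10⁻ᴺ ≤ 0.30 → 10⁻ᴺ ≤ 5.401e-06, so N ≥ 5.27.
So 6 decimal places suffice (0.0555 m); 5 would allow up to 0.555 m.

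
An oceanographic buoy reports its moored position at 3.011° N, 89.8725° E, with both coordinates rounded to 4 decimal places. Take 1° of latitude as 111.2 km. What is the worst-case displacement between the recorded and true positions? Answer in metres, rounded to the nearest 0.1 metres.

7.9 metres

Rounding to 4 decimal places leaves each coordinate within ±5e-05° of the true value.
N–S: 5e-05° × 111200 m/° = 5.56 m.
E–W at 3.011°: 5e-05° × 111200 × cos 3.011° = 5e-05 × 111200 × 0.9986 ≈ 5.55232 m.
Worst case both components are at the extreme and orthogonal: √(5.56² + 5.55232²) ≈ 7.8576 m.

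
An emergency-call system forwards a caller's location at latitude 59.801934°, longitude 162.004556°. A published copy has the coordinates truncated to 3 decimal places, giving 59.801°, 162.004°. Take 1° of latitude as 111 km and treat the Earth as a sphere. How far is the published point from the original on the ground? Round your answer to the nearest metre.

108 metres

The latitude changed by +0.000934° and the longitude by +0.000556°.
North–south shift: 0.000934 × 111000 = 103.674 m.
East–west at this latitude: 0.000556° × 111000 × cos 59.801° ≈ 0.000556 × 55833.5 = 31.0434 m.
Distance: √(103.674² + 31.0434²) ≈ 108.222 m.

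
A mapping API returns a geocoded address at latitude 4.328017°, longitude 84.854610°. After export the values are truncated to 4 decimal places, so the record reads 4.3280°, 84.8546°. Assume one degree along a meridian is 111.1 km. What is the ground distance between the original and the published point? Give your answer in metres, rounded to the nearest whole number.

2 metres

Δlat = 4.328017 − 4.3280 = +0.000017°; Δlon = 84.854610 − 84.8546 = +0.000010°.
N–S: 0.000017° × 111100 m/° = 1.8887 m.
E–W at 4.328°: 0.000010° × 111100 × cos 4.328° = 0.000010 × 111100 × 0.9971 ≈ 1.10783 m.
Hypotenuse of the two orthogonal shifts: √(1.8887² + 1.10783²) = 2.18963 m.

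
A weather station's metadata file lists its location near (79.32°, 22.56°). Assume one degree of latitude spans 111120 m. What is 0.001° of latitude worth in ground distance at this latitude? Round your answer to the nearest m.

0.001° × 111120 m/° = 111.12 m.

111 m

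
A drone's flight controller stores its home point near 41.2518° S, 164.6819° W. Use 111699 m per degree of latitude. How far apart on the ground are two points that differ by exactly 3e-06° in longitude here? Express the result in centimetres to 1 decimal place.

3e-06° of longitude at 41.2518° is 3e-06 × 111699 × cos 41.2518° ≈ 3e-06 × 83977.4 = 0.251932 m.
That is 0.251932 m = 25.193 cm.

25.2 centimetres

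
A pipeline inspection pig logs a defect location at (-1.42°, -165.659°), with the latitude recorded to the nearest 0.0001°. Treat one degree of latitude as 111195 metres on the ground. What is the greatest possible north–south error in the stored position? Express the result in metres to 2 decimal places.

5.56 metres

Rounding to 4 decimal places leaves the latitude within ±5e-05° of the true value.
North–south distance: 5e-05° × 111195 m/° = 5.55975 m.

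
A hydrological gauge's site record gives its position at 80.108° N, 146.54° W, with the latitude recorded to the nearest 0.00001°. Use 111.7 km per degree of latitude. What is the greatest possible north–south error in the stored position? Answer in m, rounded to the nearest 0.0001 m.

Rounding to 5 decimal places leaves the latitude within ±5e-06° of the true value.
Along the meridian that is 5e-06° × 111700 m/° = 0.5585 m.

0.5585 m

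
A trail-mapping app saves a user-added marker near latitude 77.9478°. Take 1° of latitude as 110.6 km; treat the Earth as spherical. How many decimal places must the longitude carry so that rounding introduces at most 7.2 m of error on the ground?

At 77.9478° one degree of longitude covers 110600 × cos 77.9478° ≈ 110600 × 0.2088 ≈ 23093.6 m.
Rounding to N decimal places gives at most 0.5 × 10⁻ᴺ degrees of error, i.e. 0.5 × 10⁻ᴺ × 23093.6 m.
Setting 11546.8 × 10⁻ᴺ ≤ 7.2 gives 10ᴺ ≥ 1604, i.e. N ≥ 3.21.
So 4 decimal places suffice (1.15 m); 3 would allow up to 11.5 m.

4 decimal places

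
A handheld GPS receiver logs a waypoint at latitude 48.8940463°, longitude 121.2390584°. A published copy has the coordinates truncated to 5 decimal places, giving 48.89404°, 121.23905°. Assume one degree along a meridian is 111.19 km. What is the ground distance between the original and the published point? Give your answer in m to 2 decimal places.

The latitude changed by +0.0000063° and the longitude by +0.0000084°.
N–S: 0.0000063° × 111190 m/° = 0.700497 m.
E–W at 48.894°: 0.0000084° × 111190 × cos 48.894° = 0.0000084 × 111190 × 0.6575 ≈ 0.614059 m.
Hypotenuse of the two orthogonal shifts: √(0.700497² + 0.614059²) = 0.931539 m.

0.93 m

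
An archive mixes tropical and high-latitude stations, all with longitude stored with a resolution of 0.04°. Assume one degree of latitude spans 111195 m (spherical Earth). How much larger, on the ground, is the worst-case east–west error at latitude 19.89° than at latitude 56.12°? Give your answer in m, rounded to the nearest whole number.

852 m

With a 0.04° grid the true value lies within half a step, ±0.04°/2 = ±0.02°, of the stored one.
At 19.89°: 0.02° × 111195 × cos 19.89° = 0.02 × 111195 × 0.9403 ≈ 2091.2 m.
Error at 56.12° = 0.02° × 111195 × cos 56.12° ≈ 2223.9 × 0.5575 = 1239.7 m.
So the lower-latitude error exceeds the higher by 2091.2 − 1239.7 = 851.51 m.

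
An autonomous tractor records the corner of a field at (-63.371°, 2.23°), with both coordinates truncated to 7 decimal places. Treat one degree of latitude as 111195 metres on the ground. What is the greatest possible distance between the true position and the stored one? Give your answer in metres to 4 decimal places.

Truncating at 7 decimal places can drop up to a full unit in the last place, so each coordinate may be off by as much as 1e-07°.
N–S: 1e-07° × 111195 m/° = 0.0111195 m.
East–west component at 63.371°: 1e-07° × 111195 × cos 63.371° ≈ 1e-07 × 49838.9 ≈ 0.00498389 m.
Combining orthogonally: (0.0111195² + 0.00498389²)^½ ≈ 0.0121853 m.

0.0122 metres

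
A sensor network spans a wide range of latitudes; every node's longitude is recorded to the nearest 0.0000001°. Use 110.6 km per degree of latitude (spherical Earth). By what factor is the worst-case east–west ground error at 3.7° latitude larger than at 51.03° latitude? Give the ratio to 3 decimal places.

1.587

Rounding to 7 decimal places leaves the longitude within ±5e-08° of the true value.
Error at 3.7° = 5e-08° × 110600 × cos 3.7° ≈ 0.00553 × 0.9979 = 0.0055185 m.
Error at 51.03° = 5e-08° × 110600 × cos 51.03° ≈ 0.00553 × 0.6289 = 0.0034779 m.
Ratio: 0.0055185 / 0.0034779 = cos 3.7° / cos 51.03° ≈ 1.5867.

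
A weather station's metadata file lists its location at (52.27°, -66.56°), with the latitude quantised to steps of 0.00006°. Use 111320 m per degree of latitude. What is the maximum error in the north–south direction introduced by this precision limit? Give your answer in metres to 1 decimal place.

With a 0.00006° grid the true value lies within half a step, ±0.00006°/2 = ±3e-05°, of the stored one.
North–south distance: 3e-05° × 111320 m/° = 3.3396 m.

3.3 metres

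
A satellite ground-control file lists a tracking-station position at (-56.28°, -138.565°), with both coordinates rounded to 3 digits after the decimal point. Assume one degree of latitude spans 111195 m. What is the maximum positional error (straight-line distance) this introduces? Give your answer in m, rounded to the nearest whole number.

64 m

Rounding to 3 decimal places leaves each coordinate within ±0.0005° of the true value.
North–south component: 0.0005° × 111195 = 55.5975 m.
Longitude error → 0.0005 × 111195 × cos 56.28° = 0.0005 × 111195 × 0.5551 ≈ 30.8641 m.
Worst case both components are at the extreme and orthogonal: √(55.5975² + 30.8641²) ≈ 63.5899 m.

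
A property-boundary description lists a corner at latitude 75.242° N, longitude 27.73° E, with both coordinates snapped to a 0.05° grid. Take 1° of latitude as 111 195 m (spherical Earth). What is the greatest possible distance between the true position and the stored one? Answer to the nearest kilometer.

3 kilometers

With a 0.05° grid the true value lies within half a step, ±0.05°/2 = ±0.025°, of the stored one.
N–S: 0.025° × 111195 m/° = 2779.88 m.
Longitude error → 0.025 × 111195 × cos 75.242° = 0.025 × 111195 × 0.2547 ≈ 708.137 m.
Worst case both components are at the extreme and orthogonal: √(2779.88² + 708.137²) ≈ 2868.65 m.
That is 2868.65 m = 2.8687 km.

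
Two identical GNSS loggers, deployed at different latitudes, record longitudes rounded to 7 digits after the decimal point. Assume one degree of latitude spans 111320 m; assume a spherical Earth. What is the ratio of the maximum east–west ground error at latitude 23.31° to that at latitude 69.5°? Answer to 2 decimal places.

Rounding to 7 decimal places leaves the longitude within ±5e-08° of the true value.
Error at 23.31° = 5e-08° × 111320 × cos 23.31° ≈ 0.005566 × 0.9184 = 0.0051117 m.
At 69.5°: 5e-08° × 111320 × cos 69.5° = 5e-08 × 111320 × 0.3502 ≈ 0.0019493 m.
The ratio reduces to cos 23.31° / cos 69.5° = 0.9184/0.3502 ≈ 2.6224.

2.62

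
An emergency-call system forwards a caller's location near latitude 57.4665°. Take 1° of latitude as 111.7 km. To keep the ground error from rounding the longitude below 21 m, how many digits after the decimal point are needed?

4 decimal places

At 57.4665° one degree of longitude covers 111700 × cos 57.4665° ≈ 111700 × 0.5378 ≈ 60071.4 m.
With N decimal places the half-ulp bound is 0.5·10⁻ᴺ°, or 0.5·10⁻ᴺ × 60071.4 m on the ground.
Setting 30035.7 × 10⁻ᴺ ≤ 21 gives 10ᴺ ≥ 1430, i.e. N ≥ 3.16.
So 4 decimal places suffice (3 m); 3 would allow up to 30 m.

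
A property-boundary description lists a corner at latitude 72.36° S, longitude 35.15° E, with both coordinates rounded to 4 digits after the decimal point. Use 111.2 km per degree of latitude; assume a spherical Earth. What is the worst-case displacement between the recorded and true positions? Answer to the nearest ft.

Rounding to 4 decimal places leaves each coordinate within ±5e-05° of the true value.
N–S: 5e-05° × 111200 m/° = 5.56 m.
E–W at 72.36°: 5e-05° × 111200 × cos 72.36° = 5e-05 × 111200 × 0.3030 ≈ 1.68488 m.
Combining orthogonally: (5.56² + 1.68488²)^½ ≈ 5.80968 m.
In feet: 5.80968 m ÷ 0.3048 ≈ 19.061 ft.

19 ft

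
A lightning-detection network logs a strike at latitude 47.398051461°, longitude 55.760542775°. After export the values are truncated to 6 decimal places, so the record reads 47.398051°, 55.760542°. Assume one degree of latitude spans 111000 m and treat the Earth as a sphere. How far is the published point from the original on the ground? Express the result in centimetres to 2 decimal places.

7.75 centimetres

Δlat = 47.398051461 − 47.398051 = +0.000000461°; Δlon = 55.760542775 − 55.760542 = +0.000000775°.
North–south shift: 0.000000461 × 111000 = 0.051171 m.
E–W at 47.3981°: 0.000000775° × 111000 × cos 47.3981° = 0.000000775 × 111000 × 0.6769 ≈ 0.0582304 m.
Hypotenuse of the two orthogonal shifts: √(0.051171² + 0.0582304²) = 0.0775194 m.
That is 0.0775194 m = 7.7519 cm.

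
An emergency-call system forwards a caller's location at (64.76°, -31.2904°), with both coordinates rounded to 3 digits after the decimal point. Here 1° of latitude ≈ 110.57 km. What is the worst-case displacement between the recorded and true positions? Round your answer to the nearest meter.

60 meters

Rounding to 3 decimal places leaves each coordinate within ±0.0005° of the true value.
Latitude error → 0.0005 × 110570 = 55.285 m along the meridian.
E–W at 64.76°: 0.0005° × 110570 × cos 64.76° = 0.0005 × 110570 × 0.4264 ≈ 23.5741 m.
The two errors are perpendicular, so the maximum displacement is √(55.285² + 23.5741²) ≈ 60.1013 m.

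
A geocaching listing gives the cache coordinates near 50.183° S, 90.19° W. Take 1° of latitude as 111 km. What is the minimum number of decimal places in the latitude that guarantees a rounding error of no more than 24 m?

4

One degree of latitude covers 111000 m.
Rounding to N decimal places gives at most 0.5 × 10⁻ᴺ degrees of error, i.e. 0.5 × 10⁻ᴺ × 111000 m.
Need 0.5 × 111000 × 10⁻ᴺ ≤ 24 → 10⁻ᴺ ≤ 4.324e-04, so N ≥ 3.36.
So 4 decimal places suffice (5.55 m); 3 would allow up to 55.5 m.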